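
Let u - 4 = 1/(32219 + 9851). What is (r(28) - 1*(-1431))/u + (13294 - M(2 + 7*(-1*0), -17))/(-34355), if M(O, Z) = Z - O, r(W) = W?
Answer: 2106474041197/5781293755 ≈ 364.36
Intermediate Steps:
u = 168281/42070 (u = 4 + 1/(32219 + 9851) = 4 + 1/42070 = 168281/42070 ≈ 4.0000)
(r(28) - 1*(-1431))/u + (13294 - M(2 + 7*(-1*0), -17))/(-34355) = (28 - 1*(-1431))/(168281/42070) + (13294 - (-17 - (2 + 7*(-1*0))))/(-34355) = (28 + 1431)*(42070/168281) + (13294 - (-17 - (2 + 7*0)))*(-1/34355) = 1459*(42070/168281) + (13294 - (-17 - (2 + 0)))*(-1/34355) = 61380130/168281 + (13294 - (-17 - 1*2))*(-1/34355) = 61380130/168281 + (13294 - (-17 - 2))*(-1/34355) = 61380130/168281 + (13294 - 1*(-19))*(-1/34355) = 61380130/168281 + (13294 + 19)*(-1/34355) = 61380130/168281 + 13313*(-1/34355) = 61380130/168281 - 13313/34355 = 2106474041197/5781293755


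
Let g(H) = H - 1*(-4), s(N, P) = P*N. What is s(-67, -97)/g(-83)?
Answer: -6499/79 ≈ -82.266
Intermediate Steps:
s(N, P) = N*P
g(H) = 4 + H (g(H) = H + 4 = 4 + H)
s(-67, -97)/g(-83) = (-67*(-97))/(4 - 83) = 6499/(-79) = 6499*(-1/79) = -6499/79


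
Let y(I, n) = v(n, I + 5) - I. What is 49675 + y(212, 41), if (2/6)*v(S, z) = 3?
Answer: 49472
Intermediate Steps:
v(S, z) = 9 (v(S, z) = 3*3 = 9)
y(I, n) = 9 - I
49675 + y(212, 41) = 49675 + (9 - 1*212) = 49675 + (9 - 212) = 49675 - 203 = 49472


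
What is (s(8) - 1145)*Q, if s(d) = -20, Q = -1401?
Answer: 1632165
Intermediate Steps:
(s(8) - 1145)*Q = (-20 - 1145)*(-1401) = -1165*(-1401) = 1632165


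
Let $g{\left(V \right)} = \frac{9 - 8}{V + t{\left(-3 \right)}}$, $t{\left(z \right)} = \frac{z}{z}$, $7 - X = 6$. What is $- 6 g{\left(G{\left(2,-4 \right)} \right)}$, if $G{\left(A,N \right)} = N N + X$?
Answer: $- \frac{1}{3} \approx -0.33333$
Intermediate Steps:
$X = 1$ ($X = 7 - 6 = 1$)
$t{\left(z \right)} = 1$
$G{\left(A,N \right)} = 1 + N^{2}$ ($G{\left(A,N \right)} = N N + 1 = N^{2} + 1 = 1 + N^{2}$)
$g{\left(V \right)} = \frac{1}{1 + V}$ ($g{\left(V \right)} = \frac{9 - 8}{V + 1} = 1 \frac{1}{1 + V} = \frac{1}{1 + V}$)
$- 6 g{\left(G{\left(2,-4 \right)} \right)} = - \frac{6}{1 + \left(1 + \left(-4\right)^{2}\right)} = - \frac{6}{1 + \left(1 + 16\right)} = - \frac{6}{1 + 17} = - \frac{6}{18} = \left(-6\right) \frac{1}{18} = - \frac{1}{3}$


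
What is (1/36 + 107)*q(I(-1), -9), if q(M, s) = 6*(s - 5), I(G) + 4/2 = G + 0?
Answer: -26971/3 ≈ -8990.3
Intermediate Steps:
I(G) = -2 + G (I(G) = -2 + (G + 0) = -2 + G)
q(M, s) = -30 + 6*s (q(M, s) = 6*(-5 + s) = -30 + 6*s)
(1/36 + 107)*q(I(-1), -9) = (1/36 + 107)*(-30 + 6*(-9)) = (1/36 + 107)*(-30 - 54) = (3853/36)*(-84) = -26971/3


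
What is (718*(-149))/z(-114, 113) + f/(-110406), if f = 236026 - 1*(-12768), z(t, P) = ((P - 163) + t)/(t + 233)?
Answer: 351380576533/4526646 ≈ 77625.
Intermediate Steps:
z(t, P) = (-163 + P + t)/(233 + t) (z(t, P) = ((-163 + P) + t)/(233 + t) = (-163 + P + t)/(233 + t))
f = 248794 (f = 236026 + 12768 = 248794)
(718*(-149))/z(-114, 113) + f/(-110406) = (718*(-149))/(((-163 + 113 - 114)/(233 - 114))) + 248794/(-110406) = -106982/(-164/119) + 248794*(-1/110406) = -106982/((1/119)*(-164)) - 124397/55203 = -106982/(-164/119) - 124397/55203 = -106982*(-119/164) - 124397/55203 = 6365429/82 - 124397/55203 = 351380576533/4526646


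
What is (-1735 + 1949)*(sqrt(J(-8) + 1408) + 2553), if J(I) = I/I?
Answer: 546342 + 214*sqrt(1409) ≈ 5.5438e+5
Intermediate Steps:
J(I) = 1
(-1735 + 1949)*(sqrt(J(-8) + 1408) + 2553) = (-1735 + 1949)*(sqrt(1 + 1408) + 2553) = 214*(sqrt(1409) + 2553) = 214*(2553 + sqrt(1409)) = 546342 + 214*sqrt(1409)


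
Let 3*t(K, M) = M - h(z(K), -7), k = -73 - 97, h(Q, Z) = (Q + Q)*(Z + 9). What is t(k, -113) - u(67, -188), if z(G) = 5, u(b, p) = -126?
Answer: 245/3 ≈ 81.667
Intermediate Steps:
h(Q, Z) = 2*Q*(9 + Z) (h(Q, Z) = (2*Q)*(9 + Z) = 2*Q*(9 + Z))
k = -170
t(K, M) = -20/3 + M/3 (t(K, M) = (M - 2*5*(9 - 7))/3 = (M - 2*5*2)/3 = (M - 1*20)/3 = (M - 20)/3 = (-20 + M)/3 = -20/3 + M/3)
t(k, -113) - u(67, -188) = (-20/3 + (⅓)*(-113)) - 1*(-126) = (-20/3 - 113/3) + 126 = -133/3 + 126 = 245/3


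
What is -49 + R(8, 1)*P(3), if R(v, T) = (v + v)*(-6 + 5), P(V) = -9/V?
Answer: -1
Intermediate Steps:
R(v, T) = -2*v (R(v, T) = (2*v)*(-1) = -2*v)
-49 + R(8, 1)*P(3) = -49 + (-2*8)*(-9/3) = -49 - (-144)/3 = -49 - 16*(-3) = -49 + 48 = -1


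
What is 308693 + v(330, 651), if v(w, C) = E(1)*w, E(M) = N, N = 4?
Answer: 310013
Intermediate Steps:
E(M) = 4
v(w, C) = 4*w
308693 + v(330, 651) = 308693 + 4*330 = 308693 + 1320 = 310013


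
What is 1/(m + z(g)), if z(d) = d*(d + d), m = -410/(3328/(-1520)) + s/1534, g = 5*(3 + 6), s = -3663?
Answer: 6136/25985173 ≈ 0.00023613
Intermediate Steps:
g = 45 (g = 5*9 = 45)
m = 1134373/6136 (m = -410/(3328/(-1520)) - 3663/1534 = -410/(3328*(-1/1520)) - 3663*1/1534 = -410/(-208/95) - 3663/1534 = -410*(-95/208) - 3663/1534 = 19475/104 - 3663/1534 = 1134373/6136 ≈ 184.87)
z(d) = 2*d**2 (z(d) = d*(2*d) = 2*d**2)
1/(m + z(g)) = 1/(1134373/6136 + 2*45**2) = 1/(1134373/6136 + 2*2025) = 1/(1134373/6136 + 4050) = 1/(25985173/6136) = 6136/25985173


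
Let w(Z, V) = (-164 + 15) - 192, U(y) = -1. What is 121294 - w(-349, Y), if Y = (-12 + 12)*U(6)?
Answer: 121635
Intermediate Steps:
Y = 0 (Y = (-12 + 12)*(-1) = 0*(-1) = 0)
w(Z, V) = -341 (w(Z, V) = -149 - 192 = -341)
121294 - w(-349, Y) = 121294 - 1*(-341) = 121294 + 341 = 121635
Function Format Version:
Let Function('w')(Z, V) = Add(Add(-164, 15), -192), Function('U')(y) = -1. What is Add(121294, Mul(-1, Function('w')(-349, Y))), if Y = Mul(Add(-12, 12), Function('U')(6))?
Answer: 121635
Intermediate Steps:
Y = 0 (Y = Mul(Add(-12, 12), -1) = Mul(0, -1) = 0)
Function('w')(Z, V) = -341 (Function('w')(Z, V) = Add(-149, -192) = -341)
Add(121294, Mul(-1, Function('w')(-349, Y))) = Add(121294, Mul(-1, -341)) = Add(121294, 341) = 121635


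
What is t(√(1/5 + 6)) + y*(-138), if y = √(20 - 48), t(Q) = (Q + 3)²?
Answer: (15 + √155)²/25 - 276*I*√7 ≈ 30.14 - 730.23*I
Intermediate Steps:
t(Q) = (3 + Q)²
y = 2*I*√7 (y = √(-28) = 2*I*√7 ≈ 5.2915*I)
t(√(1/5 + 6)) + y*(-138) = (3 + √(1/5 + 6))² + (2*I*√7)*(-138) = (3 + √(⅕ + 6))² - 276*I*√7 = (3 + √(31/5))² - 276*I*√7 = (3 + √155/5)² - 276*I*√7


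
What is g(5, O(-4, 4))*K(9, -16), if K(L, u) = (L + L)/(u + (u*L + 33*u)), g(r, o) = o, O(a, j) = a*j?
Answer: 18/43 ≈ 0.41860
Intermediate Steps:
K(L, u) = 2*L/(34*u + L*u) (K(L, u) = (2*L)/(u + (L*u + 33*u)) = (2*L)/(u + (33*u + L*u)) = (2*L)/(34*u + L*u) = 2*L/(34*u + L*u))
g(5, O(-4, 4))*K(9, -16) = (-4*4)*(2*9/(-16*(34 + 9))) = -32*9*(-1)/(16*43) = -16*(-9/344) = 18/43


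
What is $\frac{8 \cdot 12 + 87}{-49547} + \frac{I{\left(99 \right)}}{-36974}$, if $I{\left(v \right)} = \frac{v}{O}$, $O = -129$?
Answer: $- \frac{289313355}{78773883454} \approx -0.0036727$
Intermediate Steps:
$I{\left(v \right)} = - \frac{v}{129}$ ($I{\left(v \right)} = \frac{v}{-129} = v \left(- \frac{1}{129}\right) = - \frac{v}{129}$)
$\frac{8 \cdot 12 + 87}{-49547} + \frac{I{\left(99 \right)}}{-36974} = \frac{8 \cdot 12 + 87}{-49547} + \frac{\left(- \frac{1}{129}\right) 99}{-36974} = \left(96 + 87\right) \left(- \frac{1}{49547}\right) - - \frac{33}{1589882} = 183 \left(- \frac{1}{49547}\right) + \frac{33}{1589882} = - \frac{183}{49547} + \frac{33}{1589882} = - \frac{289313355}{78773883454}$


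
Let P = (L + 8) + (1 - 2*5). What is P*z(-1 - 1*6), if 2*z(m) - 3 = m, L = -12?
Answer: 26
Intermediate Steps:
P = -13 (P = (-12 + 8) + (1 - 2*5) = -4 + (1 - 10) = -4 - 9 = -13)
z(m) = 3/2 + m/2
P*z(-1 - 1*6) = -13*(3/2 + (-1 - 1*6)/2) = -13*(3/2 + (-1 - 6)/2) = -13*(3/2 + (1/2)*(-7)) = -13*(3/2 - 7/2) = -13*(-2) = 26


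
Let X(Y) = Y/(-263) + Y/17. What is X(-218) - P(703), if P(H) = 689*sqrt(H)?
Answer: -53628/4471 - 689*sqrt(703) ≈ -18280.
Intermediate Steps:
X(Y) = 246*Y/4471 (X(Y) = Y*(-1/263) + Y*(1/17) = -Y/263 + Y/17 = 246*Y/4471)
X(-218) - P(703) = (246/4471)*(-218) - 689*sqrt(703) = -53628/4471 - 689*sqrt(703)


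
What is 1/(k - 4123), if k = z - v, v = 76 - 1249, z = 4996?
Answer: 1/2046 ≈ 0.00048876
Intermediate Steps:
v = -1173
k = 6169 (k = 4996 - 1*(-1173) = 4996 + 1173 = 6169)
1/(k - 4123) = 1/(6169 - 4123) = 1/2046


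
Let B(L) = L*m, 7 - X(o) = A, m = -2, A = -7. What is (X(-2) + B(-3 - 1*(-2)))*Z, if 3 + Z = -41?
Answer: -704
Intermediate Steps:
X(o) = 14 (X(o) = 7 - 1*(-7) = 7 + 7 = 14)
B(L) = -2*L (B(L) = L*(-2) = -2*L)
Z = -44 (Z = -3 - 41 = -44)
(X(-2) + B(-3 - 1*(-2)))*Z = (14 - 2*(-3 - 1*(-2)))*(-44) = (14 - 2*(-3 + 2))*(-44) = (14 - 2*(-1))*(-44) = (14 + 2)*(-44) = 16*(-44) = -704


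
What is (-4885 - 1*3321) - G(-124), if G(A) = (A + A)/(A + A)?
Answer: -8207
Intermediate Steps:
G(A) = 1 (G(A) = (2*A)/((2*A)) = (2*A)*(1/(2*A)) = 1)
(-4885 - 1*3321) - G(-124) = (-4885 - 1*3321) - 1*1 = (-4885 - 3321) - 1 = -8206 - 1 = -8207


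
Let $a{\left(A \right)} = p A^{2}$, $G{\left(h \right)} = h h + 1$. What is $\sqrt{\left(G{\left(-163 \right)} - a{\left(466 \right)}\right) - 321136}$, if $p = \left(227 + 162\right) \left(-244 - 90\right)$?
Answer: $\sqrt{28213915890} \approx 1.6797 \cdot 10^{5}$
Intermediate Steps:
$G{\left(h \right)} = 1 + h^{2}$ ($G{\left(h \right)} = h^{2} + 1 = 1 + h^{2}$)
$p = -129926$ ($p = 389 \left(-334\right) = -129926$)
$a{\left(A \right)} = - 129926 A^{2}$
$\sqrt{\left(G{\left(-163 \right)} - a{\left(466 \right)}\right) - 321136} = \sqrt{\left(\left(1 + \left(-163\right)^{2}\right) - - 129926 \cdot 466^{2}\right) - 321136} = \sqrt{\left(\left(1 + 26569\right) - \left(-129926\right) 217156\right) - 321136} = \sqrt{\left(26570 - -28214210456\right) - 321136} = \sqrt{\left(26570 + 28214210456\right) - 321136} = \sqrt{28214237026 - 321136} = \sqrt{28213915890}$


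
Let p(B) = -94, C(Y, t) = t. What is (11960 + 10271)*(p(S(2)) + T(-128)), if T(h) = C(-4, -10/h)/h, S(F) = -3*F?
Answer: -17119048243/8192 ≈ -2.0897e+6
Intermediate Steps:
T(h) = -10/h² (T(h) = (-10/h)/h = -10/h²)
(11960 + 10271)*(p(S(2)) + T(-128)) = (11960 + 10271)*(-94 - 10/(-128)²) = 22231*(-94 - 10*1/16384) = 22231*(-94 - 5/8192) = 22231*(-770053/8192) = -17119048243/8192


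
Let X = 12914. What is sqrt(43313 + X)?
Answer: sqrt(56227) ≈ 237.12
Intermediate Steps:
sqrt(43313 + X) = sqrt(43313 + 12914) = sqrt(56227)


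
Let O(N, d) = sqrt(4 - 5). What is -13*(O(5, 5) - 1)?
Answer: 13 - 13*I ≈ 13.0 - 13.0*I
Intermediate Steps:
O(N, d) = I (O(N, d) = sqrt(-1) = I)
-13*(O(5, 5) - 1) = -13*(I - 1) = -13*(-1 + I) = 13 - 13*I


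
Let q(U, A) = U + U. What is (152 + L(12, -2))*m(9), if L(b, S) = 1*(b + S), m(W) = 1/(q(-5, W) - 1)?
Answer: -162/11 ≈ -14.727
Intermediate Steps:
q(U, A) = 2*U
m(W) = -1/11 (m(W) = 1/(2*(-5) - 1) = 1/(-10 - 1) = 1/(-11) = -1/11)
L(b, S) = S + b (L(b, S) = 1*(S + b) = S + b)
(152 + L(12, -2))*m(9) = (152 + (-2 + 12))*(-1/11) = (152 + 10)*(-1/11) = 162*(-1/11) = -162/11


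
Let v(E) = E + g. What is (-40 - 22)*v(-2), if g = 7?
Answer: -310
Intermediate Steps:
v(E) = 7 + E (v(E) = E + 7 = 7 + E)
(-40 - 22)*v(-2) = (-40 - 22)*(7 - 2) = -62*5 = -310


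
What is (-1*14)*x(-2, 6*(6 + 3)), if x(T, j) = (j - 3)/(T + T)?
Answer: 357/2 ≈ 178.50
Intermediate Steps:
x(T, j) = (-3 + j)/(2*T) (x(T, j) = (-3 + j)/((2*T)) = (-3 + j)*(1/(2*T)) = (-3 + j)/(2*T))
(-1*14)*x(-2, 6*(6 + 3)) = (-1*14)*((½)*(-3 + 6*(6 + 3))/(-2)) = -7*(-1)*(-3 + 6*9)/2 = -7*(-1)*(-3 + 54)/2 = -7*(-1)*51/2 = -14*(-51/4) = 357/2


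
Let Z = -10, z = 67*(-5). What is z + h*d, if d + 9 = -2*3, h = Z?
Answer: -185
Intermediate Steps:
z = -335
h = -10
d = -15 (d = -9 - 2*3 = -9 - 6 = -15)
z + h*d = -335 - 10*(-15) = -335 + 150 = -185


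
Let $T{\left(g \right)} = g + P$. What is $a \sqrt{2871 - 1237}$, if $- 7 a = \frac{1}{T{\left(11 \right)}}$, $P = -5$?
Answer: $- \frac{\sqrt{1634}}{42} \approx -0.96245$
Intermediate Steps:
$T{\left(g \right)} = -5 + g$ ($T{\left(g \right)} = g - 5 = -5 + g$)
$a = - \frac{1}{42}$ ($a = - \frac{1}{7 \left(-5 + 11\right)} = - \frac{1}{7 \cdot 6} = \left(- \frac{1}{7}\right) \frac{1}{6} = - \frac{1}{42} \approx -0.02381$)
$a \sqrt{2871 - 1237} = - \frac{\sqrt{2871 - 1237}}{42} = - \frac{\sqrt{1634}}{42}$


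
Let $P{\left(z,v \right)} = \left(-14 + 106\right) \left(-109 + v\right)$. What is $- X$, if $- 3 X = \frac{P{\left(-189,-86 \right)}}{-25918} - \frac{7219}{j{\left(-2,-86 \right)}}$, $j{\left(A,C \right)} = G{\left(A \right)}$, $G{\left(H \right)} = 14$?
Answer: $- \frac{93425441}{544278} \approx -171.65$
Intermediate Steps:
$j{\left(A,C \right)} = 14$
$P{\left(z,v \right)} = -10028 + 92 v$ ($P{\left(z,v \right)} = 92 \left(-109 + v\right) = -10028 + 92 v$)
$X = \frac{93425441}{544278}$ ($X = - \frac{\frac{-10028 + 92 \left(-86\right)}{-25918} - \frac{7219}{14}}{3} = - \frac{\left(-10028 - 7912\right) \left(- \frac{1}{25918}\right) - \frac{7219}{14}}{3} = - \frac{\left(-17940\right) \left(- \frac{1}{25918}\right) - \frac{7219}{14}}{3} = - \frac{\frac{8970}{12959} - \frac{7219}{14}}{3} = \left(- \frac{1}{3}\right) \left(- \frac{93425441}{181426}\right) = \frac{93425441}{544278} \approx 171.65$)
$- X = \left(-1\right) \frac{93425441}{544278} = - \frac{93425441}{544278}$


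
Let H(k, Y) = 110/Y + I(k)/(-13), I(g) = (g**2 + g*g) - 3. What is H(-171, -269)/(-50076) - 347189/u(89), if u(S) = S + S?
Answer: -341547581005/175115772 ≈ -1950.4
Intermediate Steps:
I(g) = -3 + 2*g**2 (I(g) = (g**2 + g**2) - 3 = 2*g**2 - 3 = -3 + 2*g**2)
H(k, Y) = 3/13 + 110/Y - 2*k**2/13 (H(k, Y) = 110/Y + (-3 + 2*k**2)/(-13) = 110/Y + (-3 + 2*k**2)*(-1/13) = 110/Y + (3/13 - 2*k**2/13) = 3/13 + 110/Y - 2*k**2/13)
u(S) = 2*S
H(-171, -269)/(-50076) - 347189/u(89) = ((1/13)*(1430 - 269*(3 - 2*(-171)**2))/(-269))/(-50076) - 347189/(2*89) = ((1/13)*(-1/269)*(1430 - 269*(3 - 2*29241)))*(-1/50076) - 347189/178 = ((1/13)*(-1/269)*(1430 - 269*(3 - 58482)))*(-1/50076) - 347189*1/178 = ((1/13)*(-1/269)*(1430 - 269*(-58479)))*(-1/50076) - 3901/2 = ((1/13)*(-1/269)*(1430 + 15730851))*(-1/50076) - 3901/2 = ((1/13)*(-1/269)*15732281)*(-1/50076) - 3901/2 = -15732281/3497*(-1/50076) - 3901/2 = 15732281/175115772 - 3901/2 = -341547581005/175115772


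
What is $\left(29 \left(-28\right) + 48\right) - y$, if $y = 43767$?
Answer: $-44531$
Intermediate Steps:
$\left(29 \left(-28\right) + 48\right) - y = \left(29 \left(-28\right) + 48\right) - 43767 = \left(-812 + 48\right) - 43767 = -764 - 43767 = -44531$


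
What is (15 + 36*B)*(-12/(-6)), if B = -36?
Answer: -2562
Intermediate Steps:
(15 + 36*B)*(-12/(-6)) = (15 + 36*(-36))*(-12/(-6)) = (15 - 1296)*(-12*(-⅙)) = -1281*2 = -2562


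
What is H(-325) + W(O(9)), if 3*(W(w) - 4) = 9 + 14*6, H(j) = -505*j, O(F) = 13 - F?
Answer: 164160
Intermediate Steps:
W(w) = 35 (W(w) = 4 + (9 + 14*6)/3 = 4 + (9 + 84)/3 = 4 + (⅓)*93 = 4 + 31 = 35)
H(-325) + W(O(9)) = -505*(-325) + 35 = 164125 + 35 = 164160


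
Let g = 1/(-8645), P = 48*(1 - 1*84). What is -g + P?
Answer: -34441679/8645 ≈ -3984.0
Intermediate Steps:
P = -3984 (P = 48*(1 - 84) = 48*(-83) = -3984)
g = -1/8645 ≈ -0.00011567
-g + P = -1*(-1/8645) - 3984 = 1/8645 - 3984 = -34441679/8645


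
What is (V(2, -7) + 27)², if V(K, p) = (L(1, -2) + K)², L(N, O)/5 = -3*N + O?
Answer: 309136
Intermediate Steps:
L(N, O) = -15*N + 5*O (L(N, O) = 5*(-3*N + O) = 5*(O - 3*N) = -15*N + 5*O)
V(K, p) = (-25 + K)² (V(K, p) = ((-15*1 + 5*(-2)) + K)² = ((-15 - 10) + K)² = (-25 + K)²)
(V(2, -7) + 27)² = ((-25 + 2)² + 27)² = ((-23)² + 27)² = (529 + 27)² = 556² = 309136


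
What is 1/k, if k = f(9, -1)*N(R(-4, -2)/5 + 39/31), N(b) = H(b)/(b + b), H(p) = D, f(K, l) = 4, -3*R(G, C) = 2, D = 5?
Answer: 523/4650 ≈ 0.11247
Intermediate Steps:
R(G, C) = -⅔ (R(G, C) = -⅓*2 = -⅔)
H(p) = 5
N(b) = 5/(2*b) (N(b) = 5/(b + b) = 5/((2*b)) = 5*(1/(2*b)) = 5/(2*b))
k = 4650/523 (k = 4*(5/(2*(-⅔/5 + 39/31))) = 4*(5/(2*(-⅔*⅕ + 39*(1/31)))) = 4*(5/(2*(-2/15 + 39/31))) = 4*(5/(2*(523/465))) = 4*((5/2)*(465/523)) = 4*(2325/1046) = 4650/523 ≈ 8.8910)
1/k = 1/(4650/523) = 523/4650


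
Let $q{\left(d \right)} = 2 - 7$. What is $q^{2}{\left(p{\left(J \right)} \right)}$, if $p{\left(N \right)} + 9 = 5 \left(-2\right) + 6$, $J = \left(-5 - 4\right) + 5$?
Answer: $25$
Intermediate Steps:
$J = -4$ ($J = -9 + 5 = -4$)
$p{\left(N \right)} = -13$ ($p{\left(N \right)} = -9 + \left(5 \left(-2\right) + 6\right) = -9 + \left(-10 + 6\right) = -9 - 4 = -13$)
$q{\left(d \right)} = -5$
$q^{2}{\left(p{\left(J \right)} \right)} = \left(-5\right)^{2} = 25$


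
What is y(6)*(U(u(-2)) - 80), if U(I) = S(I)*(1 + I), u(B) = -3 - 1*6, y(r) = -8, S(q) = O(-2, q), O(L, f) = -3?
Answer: 448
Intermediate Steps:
S(q) = -3
u(B) = -9 (u(B) = -3 - 6 = -9)
U(I) = -3 - 3*I (U(I) = -3*(1 + I) = -3 - 3*I)
y(6)*(U(u(-2)) - 80) = -8*((-3 - 3*(-9)) - 80) = -8*((-3 + 27) - 80) = -8*(24 - 80) = -8*(-56) = 448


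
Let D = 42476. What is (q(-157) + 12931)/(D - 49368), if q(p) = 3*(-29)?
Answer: -3211/1723 ≈ -1.8636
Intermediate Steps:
q(p) = -87
(q(-157) + 12931)/(D - 49368) = (-87 + 12931)/(42476 - 49368) = 12844/(-6892) = 12844*(-1/6892) = -3211/1723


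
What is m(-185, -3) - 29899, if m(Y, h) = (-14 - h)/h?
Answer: -89686/3 ≈ -29895.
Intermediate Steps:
m(Y, h) = (-14 - h)/h
m(-185, -3) - 29899 = (-14 - 1*(-3))/(-3) - 29899 = -(-14 + 3)/3 - 29899 = -⅓*(-11) - 29899 = 11/3 - 29899 = -89686/3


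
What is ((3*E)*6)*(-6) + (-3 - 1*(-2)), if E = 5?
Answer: -541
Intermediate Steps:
((3*E)*6)*(-6) + (-3 - 1*(-2)) = ((3*5)*6)*(-6) + (-3 - 1*(-2)) = (15*6)*(-6) + (-3 + 2) = 90*(-6) - 1 = -540 - 1 = -541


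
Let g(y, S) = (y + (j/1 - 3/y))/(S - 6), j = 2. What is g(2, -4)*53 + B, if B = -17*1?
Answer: -121/4 ≈ -30.250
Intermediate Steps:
B = -17
g(y, S) = (2 + y - 3/y)/(-6 + S) (g(y, S) = (y + (2/1 - 3/y))/(S - 6) = (y + (2*1 - 3/y))/(-6 + S) = (y + (2 - 3/y))/(-6 + S) = (2 + y - 3/y)/(-6 + S))
g(2, -4)*53 + B = ((-3 + 2² + 2*2)/(2*(-6 - 4)))*53 - 17 = ((½)*(-3 + 4 + 4)/(-10))*53 - 17 = ((½)*(-⅒)*5)*53 - 17 = -¼*53 - 17 = -53/4 - 17 = -121/4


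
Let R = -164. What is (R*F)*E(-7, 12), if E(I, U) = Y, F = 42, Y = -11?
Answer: 75768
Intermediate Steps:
E(I, U) = -11
(R*F)*E(-7, 12) = -164*42*(-11) = -6888*(-11) = 75768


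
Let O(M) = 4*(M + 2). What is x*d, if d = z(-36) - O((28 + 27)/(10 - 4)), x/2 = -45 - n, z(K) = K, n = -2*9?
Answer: 4356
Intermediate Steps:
n = -18
O(M) = 8 + 4*M (O(M) = 4*(2 + M) = 8 + 4*M)
x = -54 (x = 2*(-45 - 1*(-18)) = 2*(-45 + 18) = 2*(-27) = -54)
d = -242/3 (d = -36 - (8 + 4*((28 + 27)/(10 - 4))) = -36 - (8 + 4*(55/6)) = -36 - (8 + 110/3) = -36 - 1*134/3 = -36 - 134/3 = -242/3 ≈ -80.667)
x*d = -54*(-242/3) = 4356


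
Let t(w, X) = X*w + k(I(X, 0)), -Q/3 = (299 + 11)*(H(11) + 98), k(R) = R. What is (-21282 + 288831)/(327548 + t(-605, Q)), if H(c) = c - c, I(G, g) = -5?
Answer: 89183/18489081 ≈ 0.0048236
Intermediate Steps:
H(c) = 0
Q = -91140 (Q = -3*(299 + 11)*(0 + 98) = -930*98 = -3*30380 = -91140)
t(w, X) = -5 + X*w (t(w, X) = X*w - 5 = -5 + X*w)
(-21282 + 288831)/(327548 + t(-605, Q)) = (-21282 + 288831)/(327548 + (-5 - 91140*(-605))) = 267549/(327548 + (-5 + 55139700)) = 267549/(327548 + 55139695) = 267549/55467243 = 267549*(1/55467243) = 89183/18489081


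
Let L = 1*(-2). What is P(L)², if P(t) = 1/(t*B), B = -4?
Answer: 1/64 ≈ 0.015625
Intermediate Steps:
L = -2
P(t) = -1/(4*t) (P(t) = 1/(t*(-4)) = 1/(-4*t) = -1/(4*t))
P(L)² = (-¼/(-2))² = (-¼*(-½))² = (⅛)² = 1/64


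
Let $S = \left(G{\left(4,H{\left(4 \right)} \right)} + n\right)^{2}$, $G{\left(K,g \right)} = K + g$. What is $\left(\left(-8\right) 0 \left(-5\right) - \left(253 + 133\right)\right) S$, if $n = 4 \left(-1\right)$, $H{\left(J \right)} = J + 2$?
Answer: $-13896$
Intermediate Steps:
$H{\left(J \right)} = 2 + J$
$n = -4$
$S = 36$ ($S = \left(\left(4 + \left(2 + 4\right)\right) - 4\right)^{2} = \left(\left(4 + 6\right) - 4\right)^{2} = \left(10 - 4\right)^{2} = 6^{2} = 36$)
$\left(\left(-8\right) 0 \left(-5\right) - \left(253 + 133\right)\right) S = \left(\left(-8\right) 0 \left(-5\right) - \left(253 + 133\right)\right) 36 = \left(0 \left(-5\right) - 386\right) 36 = \left(0 - 386\right) 36 = \left(-386\right) 36 = -13896$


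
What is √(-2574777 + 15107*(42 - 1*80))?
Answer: I*√3148843 ≈ 1774.5*I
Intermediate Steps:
√(-2574777 + 15107*(42 - 1*80)) = √(-2574777 + 15107*(42 - 80)) = √(-2574777 + 15107*(-38)) = √(-2574777 - 574066) = √(-3148843) = I*√3148843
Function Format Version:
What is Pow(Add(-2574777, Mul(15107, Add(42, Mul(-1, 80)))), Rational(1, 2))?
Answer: Mul(I, Pow(3148843, Rational(1, 2))) ≈ Mul(1774.5, I)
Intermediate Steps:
Pow(Add(-2574777, Mul(15107, Add(42, Mul(-1, 80)))), Rational(1, 2)) = Pow(Add(-2574777, Mul(15107, Add(42, -80))), Rational(1, 2)) = Pow(Add(-2574777, Mul(15107, -38)), Rational(1, 2)) = Pow(Add(-2574777, -574066), Rational(1, 2)) = Pow(-3148843, Rational(1, 2)) = Mul(I, Pow(3148843, Rational(1, 2)))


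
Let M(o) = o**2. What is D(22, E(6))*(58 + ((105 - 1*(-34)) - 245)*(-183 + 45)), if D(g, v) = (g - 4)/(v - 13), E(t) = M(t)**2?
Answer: 264348/1283 ≈ 206.04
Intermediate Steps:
E(t) = t**4 (E(t) = (t**2)**2 = t**4)
D(g, v) = (-4 + g)/(-13 + v)
D(22, E(6))*(58 + ((105 - 1*(-34)) - 245)*(-183 + 45)) = ((-4 + 22)/(-13 + 6**4))*(58 + ((105 - 1*(-34)) - 245)*(-183 + 45)) = (18/(-13 + 1296))*(58 + ((105 + 34) - 245)*(-138)) = (18/1283)*(58 + (139 - 245)*(-138)) = ((1/1283)*18)*(58 - 106*(-138)) = 18*(58 + 14628)/1283 = (18/1283)*14686 = 264348/1283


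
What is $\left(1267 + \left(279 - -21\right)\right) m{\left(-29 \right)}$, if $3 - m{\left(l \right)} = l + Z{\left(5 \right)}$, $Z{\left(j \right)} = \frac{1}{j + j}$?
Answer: $\frac{499873}{10} \approx 49987.0$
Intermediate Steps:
$Z{\left(j \right)} = \frac{1}{2 j}$
$m{\left(l \right)} = \frac{29}{10} - l$ ($m{\left(l \right)} = 3 - \left(l + \frac{1}{2 \cdot 5}\right) = 3 - \left(l + \frac{1}{2} \cdot \frac{1}{5}\right) = 3 - \left(l + \frac{1}{10}\right) = 3 - \left(\frac{1}{10} + l\right) = \frac{29}{10} - l$)
$\left(1267 + \left(279 - -21\right)\right) m{\left(-29 \right)} = \left(1267 + \left(279 - -21\right)\right) \left(\frac{29}{10} - -29\right) = \left(1267 + \left(279 + 21\right)\right) \left(\frac{29}{10} + 29\right) = \left(1267 + 300\right) \frac{319}{10} = 1567 \cdot \frac{319}{10} = \frac{499873}{10}$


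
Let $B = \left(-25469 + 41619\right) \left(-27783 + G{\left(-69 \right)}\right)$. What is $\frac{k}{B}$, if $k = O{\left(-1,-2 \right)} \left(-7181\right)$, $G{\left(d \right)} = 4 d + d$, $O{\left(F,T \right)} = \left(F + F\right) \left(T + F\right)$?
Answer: $\frac{7181}{75711200} \approx 9.4847 \cdot 10^{-5}$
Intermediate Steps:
$O{\left(F,T \right)} = 2 F \left(F + T\right)$
$G{\left(d \right)} = 5 d$
$k = -43086$ ($k = 2 \left(-1\right) \left(-1 - 2\right) \left(-7181\right) = 2 \left(-1\right) \left(-3\right) \left(-7181\right) = 6 \left(-7181\right) = -43086$)
$B = -454267200$ ($B = \left(-25469 + 41619\right) \left(-27783 + 5 \left(-69\right)\right) = 16150 \left(-27783 - 345\right) = 16150 \left(-28128\right) = -454267200$)
$\frac{k}{B} = - \frac{43086}{-454267200} = \left(-43086\right) \left(- \frac{1}{454267200}\right) = \frac{7181}{75711200}$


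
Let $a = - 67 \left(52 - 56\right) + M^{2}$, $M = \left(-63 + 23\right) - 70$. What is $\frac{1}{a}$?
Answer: $\frac{1}{12368} \approx 8.0854 \cdot 10^{-5}$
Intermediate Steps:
$M = -110$ ($M = -40 - 70 = -110$)
$a = 12368$ ($a = - 67 \left(52 - 56\right) + \left(-110\right)^{2} = \left(-67\right) \left(-4\right) + 12100 = 268 + 12100 = 12368$)
$\frac{1}{a} = \frac{1}{12368}$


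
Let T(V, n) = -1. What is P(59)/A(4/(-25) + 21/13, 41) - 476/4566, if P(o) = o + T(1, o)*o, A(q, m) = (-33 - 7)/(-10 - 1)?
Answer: -238/2283 ≈ -0.10425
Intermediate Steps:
A(q, m) = 40/11 (A(q, m) = -40/(-11) = -40*(-1/11) = 40/11)
P(o) = 0 (P(o) = o - o = 0)
P(59)/A(4/(-25) + 21/13, 41) - 476/4566 = 0/(40/11) - 476/4566 = 0*(11/40) - 476*1/4566 = 0 - 238/2283 = -238/2283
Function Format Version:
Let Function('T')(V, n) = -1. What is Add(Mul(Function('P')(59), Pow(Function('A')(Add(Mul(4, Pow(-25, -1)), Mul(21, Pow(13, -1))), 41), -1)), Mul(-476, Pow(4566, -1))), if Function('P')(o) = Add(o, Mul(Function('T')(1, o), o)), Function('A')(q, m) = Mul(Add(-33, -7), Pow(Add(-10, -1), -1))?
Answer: Rational(-238, 2283) ≈ -0.10425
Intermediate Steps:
Function('A')(q, m) = Rational(40, 11) (Function('A')(q, m) = Mul(-40, Pow(-11, -1)) = Mul(-40, Rational(-1, 11)) = Rational(40, 11))
Function('P')(o) = 0 (Function('P')(o) = Add(o, Mul(-1, o)) = 0)
Add(Mul(Function('P')(59), Pow(Function('A')(Add(Mul(4, Pow(-25, -1)), Mul(21, Pow(13, -1))), 41), -1)), Mul(-476, Pow(4566, -1))) = Add(Mul(0, Pow(Rational(40, 11), -1)), Mul(-476, Pow(4566, -1))) = Add(Mul(0, Rational(11, 40)), Mul(-476, Rational(1, 4566))) = Add(0, Rational(-238, 2283)) = Rational(-238, 2283)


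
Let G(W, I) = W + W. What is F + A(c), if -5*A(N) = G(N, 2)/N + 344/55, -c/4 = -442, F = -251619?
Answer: -69195679/275 ≈ -2.5162e+5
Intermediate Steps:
c = 1768 (c = -4*(-442) = 1768)
G(W, I) = 2*W
A(N) = -454/275 (A(N) = -((2*N)/N + 344/55)/5 = -(2 + 344*(1/55))/5 = -(2 + 344/55)/5 = -⅕*454/55 = -454/275)
F + A(c) = -251619 - 454/275 = -69195679/275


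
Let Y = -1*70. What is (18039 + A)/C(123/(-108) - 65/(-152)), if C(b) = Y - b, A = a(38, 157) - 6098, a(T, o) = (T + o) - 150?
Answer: -16396848/94787 ≈ -172.99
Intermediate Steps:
Y = -70
a(T, o) = -150 + T + o
A = -6053 (A = (-150 + 38 + 157) - 6098 = 45 - 6098 = -6053)
C(b) = -70 - b
(18039 + A)/C(123/(-108) - 65/(-152)) = (18039 - 6053)/(-70 - (123/(-108) - 65/(-152))) = 11986/(-70 - (123*(-1/108) - 65*(-1/152))) = 11986/(-70 - (-41/36 + 65/152)) = 11986/(-70 - 1*(-973/1368)) = 11986/(-70 + 973/1368) = 11986/(-94787/1368) = 11986*(-1368/94787) = -16396848/94787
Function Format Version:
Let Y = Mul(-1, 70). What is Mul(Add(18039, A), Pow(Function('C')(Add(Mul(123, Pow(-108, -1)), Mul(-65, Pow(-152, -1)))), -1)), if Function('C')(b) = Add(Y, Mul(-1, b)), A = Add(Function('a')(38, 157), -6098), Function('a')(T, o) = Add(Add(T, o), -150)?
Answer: Rational(-16396848, 94787) ≈ -172.99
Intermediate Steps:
Y = -70
Function('a')(T, o) = Add(-150, T, o)
A = -6053 (A = Add(Add(-150, 38, 157), -6098) = Add(45, -6098) = -6053)
Function('C')(b) = Add(-70, Mul(-1, b))
Mul(Add(18039, A), Pow(Function('C')(Add(Mul(123, Pow(-108, -1)), Mul(-65, Pow(-152, -1)))), -1)) = Mul(Add(18039, -6053), Pow(Add(-70, Mul(-1, Add(Mul(123, Pow(-108, -1)), Mul(-65, Pow(-152, -1))))), -1)) = Mul(11986, Pow(Add(-70, Mul(-1, Add(Mul(123, Rational(-1, 108)), Mul(-65, Rational(-1, 152))))), -1)) = Mul(11986, Pow(Add(-70, Mul(-1, Add(Rational(-41, 36), Rational(65, 152)))), -1)) = Mul(11986, Pow(Add(-70, Mul(-1, Rational(-973, 1368))), -1)) = Mul(11986, Pow(Add(-70, Rational(973, 1368)), -1)) = Mul(11986, Pow(Rational(-94787, 1368), -1)) = Mul(11986, Rational(-1368, 94787)) = Rational(-16396848, 94787)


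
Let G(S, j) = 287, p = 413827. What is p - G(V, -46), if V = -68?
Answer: 413540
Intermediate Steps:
p - G(V, -46) = 413827 - 1*287 = 413827 - 287 = 413540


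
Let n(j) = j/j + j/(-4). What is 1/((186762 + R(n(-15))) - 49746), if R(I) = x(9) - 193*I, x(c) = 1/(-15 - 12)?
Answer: 108/14698715 ≈ 7.3476e-6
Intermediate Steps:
x(c) = -1/27 (x(c) = 1/(-27) = -1/27)
n(j) = 1 - j/4 (n(j) = 1 + j*(-¼) = 1 - j/4)
R(I) = -1/27 - 193*I
1/((186762 + R(n(-15))) - 49746) = 1/((186762 + (-1/27 - 193*(1 - ¼*(-15)))) - 49746) = 1/((186762 + (-1/27 - 193*(1 + 15/4))) - 49746) = 1/((186762 + (-1/27 - 193*19/4)) - 49746) = 1/((186762 + (-1/27 - 3667/4)) - 49746) = 1/((186762 - 99013/108) - 49746) = 1/(20071283/108 - 49746) = 1/(14698715/108) = 108/14698715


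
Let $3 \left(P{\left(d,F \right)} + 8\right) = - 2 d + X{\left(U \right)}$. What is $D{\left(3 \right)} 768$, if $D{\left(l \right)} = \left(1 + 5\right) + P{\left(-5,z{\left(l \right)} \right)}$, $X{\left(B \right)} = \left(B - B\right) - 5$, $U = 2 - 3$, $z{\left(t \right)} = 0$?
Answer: $-256$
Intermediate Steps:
$U = -1$ ($U = 2 - 3 = -1$)
$X{\left(B \right)} = -5$ ($X{\left(B \right)} = 0 - 5 = -5$)
$P{\left(d,F \right)} = - \frac{29}{3} - \frac{2 d}{3}$ ($P{\left(d,F \right)} = -8 + \frac{- 2 d - 5}{3} = -8 + \frac{-5 - 2 d}{3} = -8 - \left(\frac{5}{3} + \frac{2 d}{3}\right) = - \frac{29}{3} - \frac{2 d}{3}$)
$D{\left(l \right)} = - \frac{1}{3}$ ($D{\left(l \right)} = \left(1 + 5\right) - \frac{19}{3} = 6 + \left(- \frac{29}{3} + \frac{10}{3}\right) = 6 - \frac{19}{3} = - \frac{1}{3}$)
$D{\left(3 \right)} 768 = \left(- \frac{1}{3}\right) 768 = -256$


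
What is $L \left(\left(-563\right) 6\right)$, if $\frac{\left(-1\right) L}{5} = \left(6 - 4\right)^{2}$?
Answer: $67560$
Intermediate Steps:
$L = -20$ ($L = - 5 \left(6 - 4\right)^{2} = - 5 \cdot 2^{2} = \left(-5\right) 4 = -20$)
$L \left(\left(-563\right) 6\right) = - 20 \left(\left(-563\right) 6\right) = \left(-20\right) \left(-3378\right) = 67560$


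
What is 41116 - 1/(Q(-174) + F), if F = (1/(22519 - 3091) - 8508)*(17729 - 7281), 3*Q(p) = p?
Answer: 17751697423366369/431746702582 ≈ 41116.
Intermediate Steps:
Q(p) = p/3
F = -431746420876/4857 (F = (1/19428 - 8508)*10448 = -165293423/19428*10448 = -431746420876/4857 ≈ -8.8892e+7)
41116 - 1/(Q(-174) + F) = 41116 - 1/((⅓)*(-174) - 431746420876/4857) = 41116 - 1/(-58 - 431746420876/4857) = 41116 - 1/(-431746702582/4857) = 41116 - 1*(-4857/431746702582) = 41116 + 4857/431746702582 = 17751697423366369/431746702582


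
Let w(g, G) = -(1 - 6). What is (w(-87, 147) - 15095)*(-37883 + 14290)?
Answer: 356018370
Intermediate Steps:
w(g, G) = 5 (w(g, G) = -1*(-5) = 5)
(w(-87, 147) - 15095)*(-37883 + 14290) = (5 - 15095)*(-37883 + 14290) = -15090*(-23593) = 356018370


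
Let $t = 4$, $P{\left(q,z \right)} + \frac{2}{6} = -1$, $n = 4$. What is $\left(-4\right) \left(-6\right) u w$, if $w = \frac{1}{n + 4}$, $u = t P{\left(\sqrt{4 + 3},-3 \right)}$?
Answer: $-16$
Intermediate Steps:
$P{\left(q,z \right)} = - \frac{4}{3}$ ($P{\left(q,z \right)} = - \frac{1}{3} - 1 = - \frac{4}{3}$)
$u = - \frac{16}{3}$ ($u = 4 \left(- \frac{4}{3}\right) = - \frac{16}{3} \approx -5.3333$)
$w = \frac{1}{8}$ ($w = \frac{1}{4 + 4} = \frac{1}{8} \approx 0.125$)
$\left(-4\right) \left(-6\right) u w = \left(-4\right) \left(-6\right) \left(- \frac{16}{3}\right) \frac{1}{8} = 24 \left(- \frac{16}{3}\right) \frac{1}{8} = \left(-128\right) \frac{1}{8} = -16$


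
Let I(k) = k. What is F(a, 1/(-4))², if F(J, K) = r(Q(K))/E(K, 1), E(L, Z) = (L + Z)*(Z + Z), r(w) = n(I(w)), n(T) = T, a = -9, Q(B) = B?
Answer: 1/36 ≈ 0.027778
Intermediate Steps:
r(w) = w
E(L, Z) = 2*Z*(L + Z) (E(L, Z) = (L + Z)*(2*Z) = 2*Z*(L + Z))
F(J, K) = K/(2 + 2*K) (F(J, K) = K/((2*1*(K + 1))) = K/((2*1*(1 + K))) = K/(2 + 2*K))
F(a, 1/(-4))² = ((½)/(-4*(1 + 1/(-4))))² = ((½)*(-¼)/(1 - ¼))² = ((½)*(-¼)/(¾))² = ((½)*(-¼)*(4/3))² = (-⅙)² = 1/36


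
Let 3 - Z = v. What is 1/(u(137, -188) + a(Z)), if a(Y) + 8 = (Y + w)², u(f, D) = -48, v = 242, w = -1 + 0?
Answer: 1/57544 ≈ 1.7378e-5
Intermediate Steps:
w = -1
Z = -239 (Z = 3 - 1*242 = 3 - 242 = -239)
a(Y) = -8 + (-1 + Y)² (a(Y) = -8 + (Y - 1)² = -8 + (-1 + Y)²)
1/(u(137, -188) + a(Z)) = 1/(-48 + (-8 + (-1 - 239)²)) = 1/(-48 + (-8 + (-240)²)) = 1/(-48 + (-8 + 57600)) = 1/(-48 + 57592) = 1/57544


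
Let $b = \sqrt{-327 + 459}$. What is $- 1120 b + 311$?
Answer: $311 - 2240 \sqrt{33} \approx -12557.0$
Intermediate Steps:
$b = 2 \sqrt{33}$ ($b = \sqrt{132} = 2 \sqrt{33} \approx 11.489$)
$- 1120 b + 311 = - 1120 \cdot 2 \sqrt{33} + 311 = - 2240 \sqrt{33} + 311 = 311 - 2240 \sqrt{33}$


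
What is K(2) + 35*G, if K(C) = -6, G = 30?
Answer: 1044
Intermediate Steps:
K(2) + 35*G = -6 + 35*30 = -6 + 1050 = 1044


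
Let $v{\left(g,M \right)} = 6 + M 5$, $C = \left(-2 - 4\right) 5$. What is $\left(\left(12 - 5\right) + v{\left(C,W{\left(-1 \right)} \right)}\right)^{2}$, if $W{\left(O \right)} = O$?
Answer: $64$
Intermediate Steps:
$C = -30$ ($C = \left(-6\right) 5 = -30$)
$v{\left(g,M \right)} = 6 + 5 M$
$\left(\left(12 - 5\right) + v{\left(C,W{\left(-1 \right)} \right)}\right)^{2} = \left(\left(12 - 5\right) + \left(6 + 5 \left(-1\right)\right)\right)^{2} = \left(\left(12 - 5\right) + \left(6 - 5\right)\right)^{2} = \left(7 + 1\right)^{2} = 8^{2} = 64$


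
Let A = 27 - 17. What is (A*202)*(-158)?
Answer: -319160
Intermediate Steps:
A = 10
(A*202)*(-158) = (10*202)*(-158) = 2020*(-158) = -319160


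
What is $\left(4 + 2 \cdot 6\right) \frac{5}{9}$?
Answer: $\frac{80}{9} \approx 8.8889$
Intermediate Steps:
$\left(4 + 2 \cdot 6\right) \frac{5}{9} = \left(4 + 12\right) 5 \cdot \frac{1}{9} = 16 \cdot \frac{5}{9} = \frac{80}{9}$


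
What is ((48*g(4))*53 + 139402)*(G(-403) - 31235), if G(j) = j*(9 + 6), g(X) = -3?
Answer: -4912385600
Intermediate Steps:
G(j) = 15*j (G(j) = j*15 = 15*j)
((48*g(4))*53 + 139402)*(G(-403) - 31235) = ((48*(-3))*53 + 139402)*(15*(-403) - 31235) = (-144*53 + 139402)*(-6045 - 31235) = (-7632 + 139402)*(-37280) = 131770*(-37280) = -4912385600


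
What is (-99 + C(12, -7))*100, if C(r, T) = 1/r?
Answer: -29675/3 ≈ -9891.7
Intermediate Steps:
(-99 + C(12, -7))*100 = (-99 + 1/12)*100 = -1187/12*100 = -29675/3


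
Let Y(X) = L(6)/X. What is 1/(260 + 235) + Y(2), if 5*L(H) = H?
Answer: 298/495 ≈ 0.60202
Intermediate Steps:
L(H) = H/5
Y(X) = 6/(5*X) (Y(X) = ((1/5)*6)/X = 6/(5*X))
1/(260 + 235) + Y(2) = 1/(260 + 235) + (6/5)/2 = 1/495 + (6/5)*(1/2) = 1/495 + 3/5 = 298/495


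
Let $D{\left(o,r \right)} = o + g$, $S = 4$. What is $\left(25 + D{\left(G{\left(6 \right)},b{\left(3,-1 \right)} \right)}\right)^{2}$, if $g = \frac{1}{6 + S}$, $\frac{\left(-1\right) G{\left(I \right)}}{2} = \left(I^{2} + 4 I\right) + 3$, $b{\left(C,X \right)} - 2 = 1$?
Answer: $\frac{1018081}{100} \approx 10181.0$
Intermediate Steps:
$b{\left(C,X \right)} = 3$ ($b{\left(C,X \right)} = 2 + 1 = 3$)
$G{\left(I \right)} = -6 - 8 I - 2 I^{2}$ ($G{\left(I \right)} = - 2 \left(\left(I^{2} + 4 I\right) + 3\right) = - 2 \left(3 + I^{2} + 4 I\right) = -6 - 8 I - 2 I^{2}$)
$g = \frac{1}{10}$ ($g = \frac{1}{6 + 4} = \frac{1}{10} \approx 0.1$)
$D{\left(o,r \right)} = \frac{1}{10} + o$ ($D{\left(o,r \right)} = o + \frac{1}{10} = \frac{1}{10} + o$)
$\left(25 + D{\left(G{\left(6 \right)},b{\left(3,-1 \right)} \right)}\right)^{2} = \left(25 + \left(\frac{1}{10} - \left(54 + 72\right)\right)\right)^{2} = \left(25 + \left(\frac{1}{10} - 126\right)\right)^{2} = \left(25 - \frac{1259}{10}\right)^{2} = \left(- \frac{1009}{10}\right)^{2} = \frac{1018081}{100}$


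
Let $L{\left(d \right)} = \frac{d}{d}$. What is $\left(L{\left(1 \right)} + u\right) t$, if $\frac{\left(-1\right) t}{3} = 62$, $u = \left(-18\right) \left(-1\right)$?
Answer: $-3534$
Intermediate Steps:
$u = 18$
$L{\left(d \right)} = 1$
$t = -186$ ($t = \left(-3\right) 62 = -186$)
$\left(L{\left(1 \right)} + u\right) t = \left(1 + 18\right) \left(-186\right) = 19 \left(-186\right) = -3534$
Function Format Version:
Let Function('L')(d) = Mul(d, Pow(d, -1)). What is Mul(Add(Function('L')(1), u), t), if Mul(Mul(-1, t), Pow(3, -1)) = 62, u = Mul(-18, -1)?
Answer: -3534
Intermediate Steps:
u = 18
Function('L')(d) = 1
t = -186 (t = Mul(-3, 62) = -186)
Mul(Add(Function('L')(1), u), t) = Mul(Add(1, 18), -186) = Mul(19, -186) = -3534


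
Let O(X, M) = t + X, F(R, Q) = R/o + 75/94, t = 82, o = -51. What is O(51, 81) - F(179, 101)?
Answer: 650603/4794 ≈ 135.71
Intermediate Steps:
F(R, Q) = 75/94 - R/51 (F(R, Q) = R/(-51) + 75/94 = R*(-1/51) + 75*(1/94) = -R/51 + 75/94 = 75/94 - R/51)
O(X, M) = 82 + X
O(51, 81) - F(179, 101) = (82 + 51) - (75/94 - 1/51*179) = 133 - (75/94 - 179/51) = 133 - 1*(-13001/4794) = 133 + 13001/4794 = 650603/4794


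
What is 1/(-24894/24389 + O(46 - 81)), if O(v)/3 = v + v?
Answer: -24389/5146584 ≈ -0.0047389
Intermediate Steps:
O(v) = 6*v (O(v) = 3*(v + v) = 3*(2*v) = 6*v)
1/(-24894/24389 + O(46 - 81)) = 1/(-24894/24389 + 6*(46 - 81)) = 1/(-24894*1/24389 + 6*(-35)) = 1/(-24894/24389 - 210) = 1/(-5146584/24389) = -24389/5146584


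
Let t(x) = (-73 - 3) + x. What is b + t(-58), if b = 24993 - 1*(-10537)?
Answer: 35396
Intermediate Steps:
b = 35530 (b = 24993 + 10537 = 35530)
t(x) = -76 + x
b + t(-58) = 35530 + (-76 - 58) = 35530 - 134 = 35396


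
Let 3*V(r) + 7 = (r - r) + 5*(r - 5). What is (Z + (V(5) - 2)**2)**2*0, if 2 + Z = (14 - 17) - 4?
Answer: 0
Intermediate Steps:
V(r) = -32/3 + 5*r/3 (V(r) = -7/3 + ((r - r) + 5*(r - 5))/3 = -7/3 + (0 + 5*(-5 + r))/3 = -7/3 + (0 + (-25 + 5*r))/3 = -7/3 + (-25 + 5*r)/3 = -7/3 + (-25/3 + 5*r/3) = -32/3 + 5*r/3)
Z = -9 (Z = -2 + ((14 - 17) - 4) = -2 + (-3 - 4) = -2 - 7 = -9)
(Z + (V(5) - 2)**2)**2*0 = (-9 + ((-32/3 + (5/3)*5) - 2)**2)**2*0 = (-9 + ((-32/3 + 25/3) - 2)**2)**2*0 = (-9 + (-7/3 - 2)**2)**2*0 = (-9 + (-13/3)**2)**2*0 = (-9 + 169/9)**2*0 = (88/9)**2*0 = (7744/81)*0 = 0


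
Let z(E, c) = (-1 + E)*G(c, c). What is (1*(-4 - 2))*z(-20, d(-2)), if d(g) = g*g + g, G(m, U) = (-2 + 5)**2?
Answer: 1134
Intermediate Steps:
G(m, U) = 9 (G(m, U) = 3**2 = 9)
d(g) = g + g**2 (d(g) = g**2 + g = g + g**2)
z(E, c) = -9 + 9*E (z(E, c) = (-1 + E)*9 = -9 + 9*E)
(1*(-4 - 2))*z(-20, d(-2)) = (1*(-4 - 2))*(-9 + 9*(-20)) = (1*(-6))*(-9 - 180) = -6*(-189) = 1134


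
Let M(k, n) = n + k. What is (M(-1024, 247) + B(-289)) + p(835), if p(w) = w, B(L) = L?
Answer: -231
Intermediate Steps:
M(k, n) = k + n
(M(-1024, 247) + B(-289)) + p(835) = ((-1024 + 247) - 289) + 835 = (-777 - 289) + 835 = -1066 + 835 = -231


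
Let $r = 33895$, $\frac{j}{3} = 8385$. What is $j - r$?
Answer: $-8740$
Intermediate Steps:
$j = 25155$ ($j = 3 \cdot 8385 = 25155$)
$j - r = 25155 - 33895 = -8740$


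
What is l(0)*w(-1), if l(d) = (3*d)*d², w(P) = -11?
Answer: 0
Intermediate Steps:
l(d) = 3*d³
l(0)*w(-1) = (3*0³)*(-11) = (3*0)*(-11) = 0*(-11) = 0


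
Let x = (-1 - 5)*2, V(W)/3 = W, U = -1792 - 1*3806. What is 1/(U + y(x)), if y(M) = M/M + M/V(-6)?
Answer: -3/16789 ≈ -0.00017869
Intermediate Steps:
U = -5598 (U = -1792 - 3806 = -5598)
V(W) = 3*W
x = -12 (x = -6*2 = -12)
y(M) = 1 - M/18 (y(M) = M/M + M/((3*(-6))) = 1 + M/(-18) = 1 + M*(-1/18) = 1 - M/18)
1/(U + y(x)) = 1/(-5598 + (1 - 1/18*(-12))) = 1/(-5598 + (1 + ⅔)) = 1/(-5598 + 5/3) = 1/(-16789/3) = -3/16789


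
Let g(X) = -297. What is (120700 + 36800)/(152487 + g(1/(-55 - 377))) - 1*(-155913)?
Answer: 263650633/1691 ≈ 1.5591e+5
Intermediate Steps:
(120700 + 36800)/(152487 + g(1/(-55 - 377))) - 1*(-155913) = (120700 + 36800)/(152487 - 297) - 1*(-155913) = 157500/152190 + 155913 = 157500*(1/152190) + 155913 = 1750/1691 + 155913 = 263650633/1691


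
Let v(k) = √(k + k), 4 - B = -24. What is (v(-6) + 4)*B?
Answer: 112 + 56*I*√3 ≈ 112.0 + 96.995*I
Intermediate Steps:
B = 28 (B = 4 - 1*(-24) = 4 + 24 = 28)
v(k) = √2*√k (v(k) = √(2*k) = √2*√k)
(v(-6) + 4)*B = (√2*√(-6) + 4)*28 = (√2*(I*√6) + 4)*28 = (2*I*√3 + 4)*28 = (4 + 2*I*√3)*28 = 112 + 56*I*√3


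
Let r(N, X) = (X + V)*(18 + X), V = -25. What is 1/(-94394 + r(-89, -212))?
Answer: -1/48416 ≈ -2.0654e-5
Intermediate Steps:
r(N, X) = (-25 + X)*(18 + X) (r(N, X) = (X - 25)*(18 + X) = (-25 + X)*(18 + X))
1/(-94394 + r(-89, -212)) = 1/(-94394 + (-450 + (-212)² - 7*(-212))) = 1/(-94394 + (-450 + 44944 + 1484)) = 1/(-94394 + 45978) = 1/(-48416) = -1/48416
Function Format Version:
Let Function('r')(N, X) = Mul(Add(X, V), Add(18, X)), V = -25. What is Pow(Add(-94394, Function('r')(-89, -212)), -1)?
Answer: Rational(-1, 48416) ≈ -2.0654e-5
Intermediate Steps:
Function('r')(N, X) = Mul(Add(-25, X), Add(18, X)) (Function('r')(N, X) = Mul(Add(X, -25), Add(18, X)) = Mul(Add(-25, X), Add(18, X)))
Pow(Add(-94394, Function('r')(-89, -212)), -1) = Pow(Add(-94394, Add(-450, Pow(-212, 2), Mul(-7, -212))), -1) = Pow(Add(-94394, Add(-450, 44944, 1484)), -1) = Pow(Add(-94394, 45978), -1) = Pow(-48416, -1) = Rational(-1, 48416)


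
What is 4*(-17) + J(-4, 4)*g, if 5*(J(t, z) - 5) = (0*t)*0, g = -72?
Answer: -428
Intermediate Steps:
J(t, z) = 5 (J(t, z) = 5 + ((0*t)*0)/5 = 5 + (0*0)/5 = 5 + (⅕)*0 = 5 + 0 = 5)
4*(-17) + J(-4, 4)*g = 4*(-17) + 5*(-72) = -68 - 360 = -428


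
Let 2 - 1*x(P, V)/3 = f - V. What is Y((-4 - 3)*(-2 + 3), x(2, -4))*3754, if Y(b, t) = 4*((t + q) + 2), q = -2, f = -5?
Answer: 135144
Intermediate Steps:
x(P, V) = 21 + 3*V (x(P, V) = 6 - 3*(-5 - V) = 6 + (15 + 3*V) = 21 + 3*V)
Y(b, t) = 4*t (Y(b, t) = 4*((t - 2) + 2) = 4*((-2 + t) + 2) = 4*t)
Y((-4 - 3)*(-2 + 3), x(2, -4))*3754 = (4*(21 + 3*(-4)))*3754 = (4*(21 - 12))*3754 = (4*9)*3754 = 36*3754 = 135144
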